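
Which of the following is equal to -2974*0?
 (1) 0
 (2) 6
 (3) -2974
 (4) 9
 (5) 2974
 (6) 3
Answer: 1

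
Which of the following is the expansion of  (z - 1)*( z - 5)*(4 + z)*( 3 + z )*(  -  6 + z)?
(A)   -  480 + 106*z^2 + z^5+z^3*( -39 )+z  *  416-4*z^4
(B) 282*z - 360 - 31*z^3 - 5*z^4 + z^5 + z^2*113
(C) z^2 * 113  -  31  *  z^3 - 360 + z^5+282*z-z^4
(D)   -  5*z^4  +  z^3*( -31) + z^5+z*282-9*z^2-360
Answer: B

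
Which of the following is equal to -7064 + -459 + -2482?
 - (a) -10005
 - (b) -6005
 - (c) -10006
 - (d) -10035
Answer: a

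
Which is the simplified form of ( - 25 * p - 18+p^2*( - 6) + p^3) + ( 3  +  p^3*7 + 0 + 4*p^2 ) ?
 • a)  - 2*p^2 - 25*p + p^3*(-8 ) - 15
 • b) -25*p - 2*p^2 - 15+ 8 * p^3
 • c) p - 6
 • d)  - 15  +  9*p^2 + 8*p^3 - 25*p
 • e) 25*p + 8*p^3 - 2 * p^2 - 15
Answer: b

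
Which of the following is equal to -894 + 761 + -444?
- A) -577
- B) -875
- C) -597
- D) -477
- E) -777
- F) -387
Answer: A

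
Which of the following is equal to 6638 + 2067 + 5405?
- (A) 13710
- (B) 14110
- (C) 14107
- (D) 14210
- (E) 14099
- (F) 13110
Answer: B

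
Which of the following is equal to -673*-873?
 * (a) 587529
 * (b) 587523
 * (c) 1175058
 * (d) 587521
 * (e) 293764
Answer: a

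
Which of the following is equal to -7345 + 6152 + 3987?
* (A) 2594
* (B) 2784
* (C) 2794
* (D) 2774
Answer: C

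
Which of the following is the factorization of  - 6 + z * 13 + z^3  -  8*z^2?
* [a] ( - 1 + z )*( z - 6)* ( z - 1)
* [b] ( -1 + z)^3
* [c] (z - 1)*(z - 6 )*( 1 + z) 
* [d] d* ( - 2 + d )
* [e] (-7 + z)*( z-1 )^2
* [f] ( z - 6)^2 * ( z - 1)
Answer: a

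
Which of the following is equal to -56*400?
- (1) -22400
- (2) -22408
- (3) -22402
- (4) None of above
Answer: 1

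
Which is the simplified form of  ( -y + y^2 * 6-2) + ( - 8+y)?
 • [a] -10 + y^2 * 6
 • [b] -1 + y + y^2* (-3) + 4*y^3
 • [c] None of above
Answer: a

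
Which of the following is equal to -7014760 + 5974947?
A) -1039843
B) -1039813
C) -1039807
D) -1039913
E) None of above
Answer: B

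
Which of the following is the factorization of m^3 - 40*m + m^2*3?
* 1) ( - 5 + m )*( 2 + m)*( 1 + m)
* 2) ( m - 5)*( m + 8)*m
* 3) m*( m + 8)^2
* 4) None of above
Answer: 2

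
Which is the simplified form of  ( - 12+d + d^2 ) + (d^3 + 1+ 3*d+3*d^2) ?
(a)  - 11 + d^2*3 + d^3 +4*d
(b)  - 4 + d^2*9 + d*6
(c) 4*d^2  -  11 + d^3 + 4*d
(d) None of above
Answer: c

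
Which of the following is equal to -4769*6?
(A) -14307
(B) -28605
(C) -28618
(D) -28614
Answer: D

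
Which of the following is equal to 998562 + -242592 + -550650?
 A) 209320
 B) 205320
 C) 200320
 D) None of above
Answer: B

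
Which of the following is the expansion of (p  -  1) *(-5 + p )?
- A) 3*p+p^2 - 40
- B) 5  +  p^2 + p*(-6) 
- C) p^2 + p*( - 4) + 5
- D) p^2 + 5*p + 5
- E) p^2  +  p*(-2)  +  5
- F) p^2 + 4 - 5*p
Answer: B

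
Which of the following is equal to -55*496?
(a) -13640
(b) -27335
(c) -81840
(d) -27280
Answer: d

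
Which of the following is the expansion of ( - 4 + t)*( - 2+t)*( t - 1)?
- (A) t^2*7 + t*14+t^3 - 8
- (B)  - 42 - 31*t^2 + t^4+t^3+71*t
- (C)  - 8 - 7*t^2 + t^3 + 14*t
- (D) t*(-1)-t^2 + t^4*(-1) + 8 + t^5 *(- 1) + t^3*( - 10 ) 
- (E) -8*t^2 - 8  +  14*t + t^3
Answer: C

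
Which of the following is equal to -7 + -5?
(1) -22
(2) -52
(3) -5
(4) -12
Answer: 4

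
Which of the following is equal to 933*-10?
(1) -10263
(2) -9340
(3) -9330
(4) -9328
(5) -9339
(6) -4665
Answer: 3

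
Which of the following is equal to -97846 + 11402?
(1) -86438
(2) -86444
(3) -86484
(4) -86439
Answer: 2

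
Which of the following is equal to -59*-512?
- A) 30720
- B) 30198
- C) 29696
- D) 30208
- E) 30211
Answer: D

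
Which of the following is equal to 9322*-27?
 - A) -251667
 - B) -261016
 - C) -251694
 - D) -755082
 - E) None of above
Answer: C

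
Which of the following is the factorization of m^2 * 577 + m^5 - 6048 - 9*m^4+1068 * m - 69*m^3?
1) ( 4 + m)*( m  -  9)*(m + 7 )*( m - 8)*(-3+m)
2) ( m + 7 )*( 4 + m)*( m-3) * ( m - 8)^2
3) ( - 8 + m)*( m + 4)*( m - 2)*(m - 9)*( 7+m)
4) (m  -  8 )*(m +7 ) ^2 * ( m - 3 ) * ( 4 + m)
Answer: 1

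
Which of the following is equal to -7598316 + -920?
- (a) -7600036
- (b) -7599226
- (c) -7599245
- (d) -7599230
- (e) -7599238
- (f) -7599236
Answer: f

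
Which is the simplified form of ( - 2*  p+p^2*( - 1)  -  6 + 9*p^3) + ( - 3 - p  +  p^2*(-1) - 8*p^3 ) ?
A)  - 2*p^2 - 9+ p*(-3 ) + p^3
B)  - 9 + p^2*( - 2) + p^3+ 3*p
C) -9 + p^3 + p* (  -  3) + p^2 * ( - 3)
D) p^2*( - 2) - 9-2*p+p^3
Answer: A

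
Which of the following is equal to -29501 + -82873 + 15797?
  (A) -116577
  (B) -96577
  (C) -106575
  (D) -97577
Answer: B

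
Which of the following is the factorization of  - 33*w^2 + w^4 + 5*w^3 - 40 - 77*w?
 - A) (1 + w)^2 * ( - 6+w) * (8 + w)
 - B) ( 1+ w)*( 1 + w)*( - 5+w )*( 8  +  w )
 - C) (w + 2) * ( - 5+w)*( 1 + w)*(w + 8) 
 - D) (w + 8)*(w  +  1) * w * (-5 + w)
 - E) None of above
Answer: B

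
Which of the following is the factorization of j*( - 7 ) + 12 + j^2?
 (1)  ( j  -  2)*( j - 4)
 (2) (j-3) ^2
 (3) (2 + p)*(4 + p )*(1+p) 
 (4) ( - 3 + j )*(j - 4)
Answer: 4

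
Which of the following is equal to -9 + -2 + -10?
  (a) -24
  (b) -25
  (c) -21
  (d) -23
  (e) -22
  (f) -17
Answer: c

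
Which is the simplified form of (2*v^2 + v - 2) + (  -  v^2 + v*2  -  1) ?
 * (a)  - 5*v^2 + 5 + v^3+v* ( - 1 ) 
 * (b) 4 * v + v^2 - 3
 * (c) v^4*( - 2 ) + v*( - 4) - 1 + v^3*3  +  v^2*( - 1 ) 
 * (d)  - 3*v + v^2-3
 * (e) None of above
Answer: e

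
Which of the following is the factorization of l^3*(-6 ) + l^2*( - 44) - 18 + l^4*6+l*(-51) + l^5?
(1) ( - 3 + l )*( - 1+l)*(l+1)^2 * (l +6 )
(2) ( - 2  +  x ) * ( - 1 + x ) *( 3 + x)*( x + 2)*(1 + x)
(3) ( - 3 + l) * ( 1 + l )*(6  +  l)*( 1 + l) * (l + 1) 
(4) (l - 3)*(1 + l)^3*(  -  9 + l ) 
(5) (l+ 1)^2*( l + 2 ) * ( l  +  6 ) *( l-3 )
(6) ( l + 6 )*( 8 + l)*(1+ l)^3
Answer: 3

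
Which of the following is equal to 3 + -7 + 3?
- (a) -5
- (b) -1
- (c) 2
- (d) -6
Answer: b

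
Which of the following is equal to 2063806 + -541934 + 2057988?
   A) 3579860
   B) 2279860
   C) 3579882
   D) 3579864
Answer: A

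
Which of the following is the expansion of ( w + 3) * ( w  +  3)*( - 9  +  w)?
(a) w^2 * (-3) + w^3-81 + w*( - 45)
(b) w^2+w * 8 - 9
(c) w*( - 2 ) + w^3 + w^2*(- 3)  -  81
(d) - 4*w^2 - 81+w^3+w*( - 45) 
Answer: a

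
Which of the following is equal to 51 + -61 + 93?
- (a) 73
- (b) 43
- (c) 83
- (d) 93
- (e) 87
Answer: c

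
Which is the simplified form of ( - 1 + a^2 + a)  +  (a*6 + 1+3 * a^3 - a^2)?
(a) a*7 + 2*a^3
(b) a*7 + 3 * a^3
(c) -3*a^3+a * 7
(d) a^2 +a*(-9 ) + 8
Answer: b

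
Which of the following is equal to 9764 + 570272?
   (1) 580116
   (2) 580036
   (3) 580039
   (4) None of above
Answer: 2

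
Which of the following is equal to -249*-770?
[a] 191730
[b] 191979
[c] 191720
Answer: a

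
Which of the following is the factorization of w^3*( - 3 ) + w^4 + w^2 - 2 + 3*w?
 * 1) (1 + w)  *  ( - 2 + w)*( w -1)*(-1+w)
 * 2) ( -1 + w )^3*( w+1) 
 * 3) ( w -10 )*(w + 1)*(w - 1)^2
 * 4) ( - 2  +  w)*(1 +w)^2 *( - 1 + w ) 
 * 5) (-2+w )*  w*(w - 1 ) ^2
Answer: 1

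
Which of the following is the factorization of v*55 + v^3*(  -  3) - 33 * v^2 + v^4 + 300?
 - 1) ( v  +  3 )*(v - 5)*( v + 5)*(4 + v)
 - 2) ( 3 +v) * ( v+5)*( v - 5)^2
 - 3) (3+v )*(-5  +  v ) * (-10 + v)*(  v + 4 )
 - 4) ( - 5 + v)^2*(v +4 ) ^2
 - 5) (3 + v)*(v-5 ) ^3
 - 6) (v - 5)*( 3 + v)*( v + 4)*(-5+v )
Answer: 6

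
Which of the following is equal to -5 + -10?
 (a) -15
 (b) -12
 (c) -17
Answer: a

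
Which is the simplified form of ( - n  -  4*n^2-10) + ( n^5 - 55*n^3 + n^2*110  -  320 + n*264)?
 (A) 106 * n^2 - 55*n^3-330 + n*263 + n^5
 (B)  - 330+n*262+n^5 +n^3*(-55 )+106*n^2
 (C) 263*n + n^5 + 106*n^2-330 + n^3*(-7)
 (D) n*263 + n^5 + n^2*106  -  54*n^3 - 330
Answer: A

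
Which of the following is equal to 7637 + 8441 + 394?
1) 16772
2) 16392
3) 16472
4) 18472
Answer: 3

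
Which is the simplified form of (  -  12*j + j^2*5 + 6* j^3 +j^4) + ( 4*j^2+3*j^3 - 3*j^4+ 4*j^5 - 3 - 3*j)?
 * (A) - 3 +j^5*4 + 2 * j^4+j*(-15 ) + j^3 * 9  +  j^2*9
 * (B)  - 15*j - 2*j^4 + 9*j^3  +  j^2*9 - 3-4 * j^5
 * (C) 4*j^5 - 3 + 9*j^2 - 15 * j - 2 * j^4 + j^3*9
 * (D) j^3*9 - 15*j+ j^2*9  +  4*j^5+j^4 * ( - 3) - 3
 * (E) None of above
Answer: C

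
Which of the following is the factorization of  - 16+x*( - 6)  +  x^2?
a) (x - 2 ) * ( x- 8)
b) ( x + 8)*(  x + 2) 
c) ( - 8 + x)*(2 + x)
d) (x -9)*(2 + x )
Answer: c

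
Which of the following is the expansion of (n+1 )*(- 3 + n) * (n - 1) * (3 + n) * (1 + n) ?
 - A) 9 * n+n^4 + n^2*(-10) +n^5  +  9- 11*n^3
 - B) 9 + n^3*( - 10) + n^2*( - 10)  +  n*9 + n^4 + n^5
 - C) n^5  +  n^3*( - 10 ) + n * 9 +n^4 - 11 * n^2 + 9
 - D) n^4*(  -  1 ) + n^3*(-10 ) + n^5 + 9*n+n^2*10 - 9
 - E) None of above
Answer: B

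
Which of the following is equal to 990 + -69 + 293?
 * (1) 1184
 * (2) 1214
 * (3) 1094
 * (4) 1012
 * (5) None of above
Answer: 2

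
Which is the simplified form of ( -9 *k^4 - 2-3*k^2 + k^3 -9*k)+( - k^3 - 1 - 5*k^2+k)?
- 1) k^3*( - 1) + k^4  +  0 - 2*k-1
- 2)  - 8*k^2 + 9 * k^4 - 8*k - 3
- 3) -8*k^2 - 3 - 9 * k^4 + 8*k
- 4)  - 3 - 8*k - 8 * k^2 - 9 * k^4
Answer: 4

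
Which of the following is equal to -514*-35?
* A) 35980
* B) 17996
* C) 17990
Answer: C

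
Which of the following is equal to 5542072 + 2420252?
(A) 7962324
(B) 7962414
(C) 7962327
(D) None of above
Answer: A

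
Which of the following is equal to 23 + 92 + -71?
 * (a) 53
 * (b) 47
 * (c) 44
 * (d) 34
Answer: c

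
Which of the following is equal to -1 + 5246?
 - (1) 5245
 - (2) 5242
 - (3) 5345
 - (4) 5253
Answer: 1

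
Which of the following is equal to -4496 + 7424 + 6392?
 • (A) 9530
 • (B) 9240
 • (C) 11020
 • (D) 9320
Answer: D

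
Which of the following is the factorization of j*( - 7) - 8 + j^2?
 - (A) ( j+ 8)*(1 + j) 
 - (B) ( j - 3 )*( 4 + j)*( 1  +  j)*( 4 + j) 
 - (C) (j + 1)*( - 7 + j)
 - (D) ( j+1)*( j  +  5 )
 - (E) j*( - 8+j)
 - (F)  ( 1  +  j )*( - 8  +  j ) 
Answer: F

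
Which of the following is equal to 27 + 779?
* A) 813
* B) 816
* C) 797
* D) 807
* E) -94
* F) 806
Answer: F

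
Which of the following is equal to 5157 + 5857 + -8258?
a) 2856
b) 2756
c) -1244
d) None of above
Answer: b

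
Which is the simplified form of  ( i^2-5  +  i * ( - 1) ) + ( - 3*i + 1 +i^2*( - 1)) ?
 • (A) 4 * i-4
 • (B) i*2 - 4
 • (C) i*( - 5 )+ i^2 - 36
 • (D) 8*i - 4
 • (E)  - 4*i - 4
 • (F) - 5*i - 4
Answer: E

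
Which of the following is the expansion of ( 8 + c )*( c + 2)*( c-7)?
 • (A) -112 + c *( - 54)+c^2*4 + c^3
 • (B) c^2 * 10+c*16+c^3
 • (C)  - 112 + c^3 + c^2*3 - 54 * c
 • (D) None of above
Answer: C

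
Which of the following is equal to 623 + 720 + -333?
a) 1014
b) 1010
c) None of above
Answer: b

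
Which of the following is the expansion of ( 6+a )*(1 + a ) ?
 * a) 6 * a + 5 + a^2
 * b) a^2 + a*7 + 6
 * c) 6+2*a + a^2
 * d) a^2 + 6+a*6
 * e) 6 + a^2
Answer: b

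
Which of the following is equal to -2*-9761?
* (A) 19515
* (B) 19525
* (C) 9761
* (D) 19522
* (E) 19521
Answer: D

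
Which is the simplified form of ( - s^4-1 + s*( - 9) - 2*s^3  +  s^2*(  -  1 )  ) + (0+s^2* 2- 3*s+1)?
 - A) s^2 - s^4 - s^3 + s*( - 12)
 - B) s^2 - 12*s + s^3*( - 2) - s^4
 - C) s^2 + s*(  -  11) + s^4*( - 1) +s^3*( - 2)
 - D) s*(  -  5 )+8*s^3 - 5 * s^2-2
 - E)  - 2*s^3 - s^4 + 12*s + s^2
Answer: B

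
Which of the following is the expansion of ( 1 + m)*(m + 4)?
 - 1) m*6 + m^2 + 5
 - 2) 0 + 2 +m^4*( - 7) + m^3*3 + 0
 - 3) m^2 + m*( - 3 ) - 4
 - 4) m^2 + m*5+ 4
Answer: 4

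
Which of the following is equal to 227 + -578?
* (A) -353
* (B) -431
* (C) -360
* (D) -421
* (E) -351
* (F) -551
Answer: E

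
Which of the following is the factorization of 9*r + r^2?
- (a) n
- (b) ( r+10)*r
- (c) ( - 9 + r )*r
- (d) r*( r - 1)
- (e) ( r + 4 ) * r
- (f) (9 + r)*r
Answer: f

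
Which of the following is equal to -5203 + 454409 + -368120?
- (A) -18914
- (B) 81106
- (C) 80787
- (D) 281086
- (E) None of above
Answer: E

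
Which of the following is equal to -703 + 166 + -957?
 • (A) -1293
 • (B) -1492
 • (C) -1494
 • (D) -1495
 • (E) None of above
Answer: C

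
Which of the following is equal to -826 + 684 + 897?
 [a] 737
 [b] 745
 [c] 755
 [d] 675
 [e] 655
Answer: c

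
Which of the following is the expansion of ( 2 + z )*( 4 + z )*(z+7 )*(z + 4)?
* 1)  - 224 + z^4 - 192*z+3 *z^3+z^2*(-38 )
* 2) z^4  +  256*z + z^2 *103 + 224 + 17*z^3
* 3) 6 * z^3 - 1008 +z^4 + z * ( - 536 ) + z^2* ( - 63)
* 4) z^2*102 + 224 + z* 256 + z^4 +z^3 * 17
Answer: 4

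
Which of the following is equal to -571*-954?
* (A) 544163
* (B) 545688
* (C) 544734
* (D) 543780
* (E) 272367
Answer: C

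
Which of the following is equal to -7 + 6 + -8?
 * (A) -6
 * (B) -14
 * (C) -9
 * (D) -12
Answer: C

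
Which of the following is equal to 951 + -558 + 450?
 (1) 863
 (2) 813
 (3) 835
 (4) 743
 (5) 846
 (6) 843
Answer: 6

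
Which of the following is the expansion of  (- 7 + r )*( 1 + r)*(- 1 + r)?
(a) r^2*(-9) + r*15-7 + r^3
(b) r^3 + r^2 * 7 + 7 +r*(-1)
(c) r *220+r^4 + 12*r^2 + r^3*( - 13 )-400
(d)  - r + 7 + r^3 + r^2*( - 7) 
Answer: d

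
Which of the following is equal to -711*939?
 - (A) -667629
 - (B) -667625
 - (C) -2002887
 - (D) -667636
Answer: A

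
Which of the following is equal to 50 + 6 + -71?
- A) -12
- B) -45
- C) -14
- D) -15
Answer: D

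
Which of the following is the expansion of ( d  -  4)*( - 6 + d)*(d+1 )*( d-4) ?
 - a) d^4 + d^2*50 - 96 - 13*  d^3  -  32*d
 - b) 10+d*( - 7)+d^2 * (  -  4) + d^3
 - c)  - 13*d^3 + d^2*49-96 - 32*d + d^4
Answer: a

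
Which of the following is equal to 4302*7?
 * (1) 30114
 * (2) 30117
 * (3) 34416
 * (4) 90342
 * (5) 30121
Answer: 1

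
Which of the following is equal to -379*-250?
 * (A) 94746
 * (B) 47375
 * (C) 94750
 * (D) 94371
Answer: C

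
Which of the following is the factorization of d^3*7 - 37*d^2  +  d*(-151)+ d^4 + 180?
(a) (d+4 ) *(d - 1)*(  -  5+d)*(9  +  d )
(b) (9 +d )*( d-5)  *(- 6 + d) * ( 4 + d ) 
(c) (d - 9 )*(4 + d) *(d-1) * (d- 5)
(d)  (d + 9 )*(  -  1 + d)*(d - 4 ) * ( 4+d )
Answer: a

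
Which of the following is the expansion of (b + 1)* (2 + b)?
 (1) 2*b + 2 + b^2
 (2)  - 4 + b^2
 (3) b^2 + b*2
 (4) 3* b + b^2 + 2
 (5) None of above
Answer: 4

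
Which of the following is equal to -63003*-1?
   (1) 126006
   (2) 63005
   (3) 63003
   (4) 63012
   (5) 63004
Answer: 3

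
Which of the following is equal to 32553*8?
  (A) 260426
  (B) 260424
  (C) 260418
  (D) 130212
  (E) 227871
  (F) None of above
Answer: B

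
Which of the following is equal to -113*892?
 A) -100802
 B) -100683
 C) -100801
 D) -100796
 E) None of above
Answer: D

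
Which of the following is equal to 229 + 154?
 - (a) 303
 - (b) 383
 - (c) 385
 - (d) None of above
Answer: b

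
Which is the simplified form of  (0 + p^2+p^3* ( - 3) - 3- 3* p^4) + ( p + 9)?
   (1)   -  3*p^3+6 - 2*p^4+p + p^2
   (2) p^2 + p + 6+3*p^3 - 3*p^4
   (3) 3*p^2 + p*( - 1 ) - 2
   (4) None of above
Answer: 4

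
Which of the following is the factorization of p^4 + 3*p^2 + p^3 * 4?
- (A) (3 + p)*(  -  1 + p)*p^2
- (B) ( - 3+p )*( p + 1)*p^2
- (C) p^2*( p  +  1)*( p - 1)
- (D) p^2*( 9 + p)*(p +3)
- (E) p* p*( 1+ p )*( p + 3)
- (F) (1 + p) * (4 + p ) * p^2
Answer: E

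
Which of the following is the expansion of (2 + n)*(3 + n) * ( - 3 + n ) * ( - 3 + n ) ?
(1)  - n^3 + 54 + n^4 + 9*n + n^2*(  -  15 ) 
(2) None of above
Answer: 1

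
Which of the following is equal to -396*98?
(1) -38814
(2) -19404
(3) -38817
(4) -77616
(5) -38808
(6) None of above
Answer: 5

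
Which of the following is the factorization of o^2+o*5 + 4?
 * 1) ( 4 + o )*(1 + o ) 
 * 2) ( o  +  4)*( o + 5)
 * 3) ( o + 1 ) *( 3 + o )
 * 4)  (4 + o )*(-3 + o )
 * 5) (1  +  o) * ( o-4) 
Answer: 1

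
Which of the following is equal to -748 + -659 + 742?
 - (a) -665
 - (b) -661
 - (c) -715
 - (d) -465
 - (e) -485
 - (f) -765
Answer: a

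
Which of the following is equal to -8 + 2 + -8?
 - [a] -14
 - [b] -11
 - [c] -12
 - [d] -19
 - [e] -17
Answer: a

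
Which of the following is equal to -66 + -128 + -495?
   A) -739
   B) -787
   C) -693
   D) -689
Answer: D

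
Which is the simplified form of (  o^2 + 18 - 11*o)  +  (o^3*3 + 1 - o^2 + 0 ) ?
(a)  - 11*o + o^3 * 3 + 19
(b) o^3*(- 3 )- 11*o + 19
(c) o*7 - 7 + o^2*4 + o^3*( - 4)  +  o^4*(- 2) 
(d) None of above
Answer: a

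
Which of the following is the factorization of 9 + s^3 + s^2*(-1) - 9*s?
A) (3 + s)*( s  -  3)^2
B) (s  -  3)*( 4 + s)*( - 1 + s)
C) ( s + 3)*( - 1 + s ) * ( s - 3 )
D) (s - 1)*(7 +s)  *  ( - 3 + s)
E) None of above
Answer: C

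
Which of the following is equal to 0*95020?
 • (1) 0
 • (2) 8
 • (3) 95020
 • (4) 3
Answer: 1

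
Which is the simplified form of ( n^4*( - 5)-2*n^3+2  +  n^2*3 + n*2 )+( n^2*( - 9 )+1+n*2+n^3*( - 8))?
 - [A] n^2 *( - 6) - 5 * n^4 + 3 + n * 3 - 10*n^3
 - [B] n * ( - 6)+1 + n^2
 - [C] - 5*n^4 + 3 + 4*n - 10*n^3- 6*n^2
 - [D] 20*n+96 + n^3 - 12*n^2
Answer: C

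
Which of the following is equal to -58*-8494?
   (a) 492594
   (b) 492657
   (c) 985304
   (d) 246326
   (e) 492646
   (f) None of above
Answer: f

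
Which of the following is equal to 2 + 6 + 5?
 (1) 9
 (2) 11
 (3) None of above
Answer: 3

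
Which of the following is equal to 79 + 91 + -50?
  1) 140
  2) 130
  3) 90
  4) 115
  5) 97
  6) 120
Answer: 6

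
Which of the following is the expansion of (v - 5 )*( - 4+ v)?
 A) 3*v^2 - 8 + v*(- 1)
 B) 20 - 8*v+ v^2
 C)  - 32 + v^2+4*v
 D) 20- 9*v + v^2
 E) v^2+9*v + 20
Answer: D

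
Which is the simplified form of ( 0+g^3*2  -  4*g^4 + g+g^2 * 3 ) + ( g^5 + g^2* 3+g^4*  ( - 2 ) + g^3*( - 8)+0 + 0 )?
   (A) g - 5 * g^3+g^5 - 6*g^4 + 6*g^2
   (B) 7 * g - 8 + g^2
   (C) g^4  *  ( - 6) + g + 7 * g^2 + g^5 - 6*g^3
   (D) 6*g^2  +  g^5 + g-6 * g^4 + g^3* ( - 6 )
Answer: D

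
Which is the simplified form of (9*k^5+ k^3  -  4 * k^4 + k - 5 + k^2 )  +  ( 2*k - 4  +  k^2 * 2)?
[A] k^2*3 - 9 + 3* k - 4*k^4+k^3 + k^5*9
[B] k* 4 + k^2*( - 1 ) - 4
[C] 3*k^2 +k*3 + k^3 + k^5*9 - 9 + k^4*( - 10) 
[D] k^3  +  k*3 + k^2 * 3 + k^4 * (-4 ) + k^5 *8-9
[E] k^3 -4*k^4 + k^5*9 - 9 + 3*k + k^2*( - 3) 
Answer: A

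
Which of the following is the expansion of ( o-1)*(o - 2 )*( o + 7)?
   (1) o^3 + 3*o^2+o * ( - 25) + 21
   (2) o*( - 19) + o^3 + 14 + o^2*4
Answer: 2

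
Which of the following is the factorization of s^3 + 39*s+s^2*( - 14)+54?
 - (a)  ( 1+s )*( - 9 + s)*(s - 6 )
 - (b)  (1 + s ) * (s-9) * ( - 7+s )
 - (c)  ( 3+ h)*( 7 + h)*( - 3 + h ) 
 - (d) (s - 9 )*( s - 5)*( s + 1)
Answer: a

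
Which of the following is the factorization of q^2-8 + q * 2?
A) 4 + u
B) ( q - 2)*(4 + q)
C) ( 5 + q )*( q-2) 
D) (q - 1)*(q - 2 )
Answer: B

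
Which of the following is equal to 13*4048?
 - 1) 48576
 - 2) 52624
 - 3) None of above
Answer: 2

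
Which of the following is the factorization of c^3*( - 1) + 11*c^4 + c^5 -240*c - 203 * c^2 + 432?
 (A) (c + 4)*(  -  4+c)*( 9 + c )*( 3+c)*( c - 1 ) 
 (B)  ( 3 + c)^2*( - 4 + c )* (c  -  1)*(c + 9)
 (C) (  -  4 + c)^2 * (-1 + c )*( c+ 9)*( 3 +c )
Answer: A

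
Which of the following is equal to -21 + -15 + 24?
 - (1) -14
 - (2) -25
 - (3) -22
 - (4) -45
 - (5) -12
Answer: 5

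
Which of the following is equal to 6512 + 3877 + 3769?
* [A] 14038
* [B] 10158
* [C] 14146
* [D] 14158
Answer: D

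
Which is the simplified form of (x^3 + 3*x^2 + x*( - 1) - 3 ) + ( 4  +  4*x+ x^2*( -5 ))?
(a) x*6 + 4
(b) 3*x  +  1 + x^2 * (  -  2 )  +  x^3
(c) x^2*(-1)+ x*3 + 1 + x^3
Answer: b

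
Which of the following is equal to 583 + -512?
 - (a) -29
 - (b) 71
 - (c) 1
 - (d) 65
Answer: b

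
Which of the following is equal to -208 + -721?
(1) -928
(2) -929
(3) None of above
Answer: 2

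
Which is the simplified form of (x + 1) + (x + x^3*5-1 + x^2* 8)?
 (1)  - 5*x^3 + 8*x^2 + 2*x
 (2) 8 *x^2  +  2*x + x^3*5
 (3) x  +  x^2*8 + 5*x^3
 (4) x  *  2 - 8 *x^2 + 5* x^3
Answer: 2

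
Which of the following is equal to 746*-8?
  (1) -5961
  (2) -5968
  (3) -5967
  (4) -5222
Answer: 2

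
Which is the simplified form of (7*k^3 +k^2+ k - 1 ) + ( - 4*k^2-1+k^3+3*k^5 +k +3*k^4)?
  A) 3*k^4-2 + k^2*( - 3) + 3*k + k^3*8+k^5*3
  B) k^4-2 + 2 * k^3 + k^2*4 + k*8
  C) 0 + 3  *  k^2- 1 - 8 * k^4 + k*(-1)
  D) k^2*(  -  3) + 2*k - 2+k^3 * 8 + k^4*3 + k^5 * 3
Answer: D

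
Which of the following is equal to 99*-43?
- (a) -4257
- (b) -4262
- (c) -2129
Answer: a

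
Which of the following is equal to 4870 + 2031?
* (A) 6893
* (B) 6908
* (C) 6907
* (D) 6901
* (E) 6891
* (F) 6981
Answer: D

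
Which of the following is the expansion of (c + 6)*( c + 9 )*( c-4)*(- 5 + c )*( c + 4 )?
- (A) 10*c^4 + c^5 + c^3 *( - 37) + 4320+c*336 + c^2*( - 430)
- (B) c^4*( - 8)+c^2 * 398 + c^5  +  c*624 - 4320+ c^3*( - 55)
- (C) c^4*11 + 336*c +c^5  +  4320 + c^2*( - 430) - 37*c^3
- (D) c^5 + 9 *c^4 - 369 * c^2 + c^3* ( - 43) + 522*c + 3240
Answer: A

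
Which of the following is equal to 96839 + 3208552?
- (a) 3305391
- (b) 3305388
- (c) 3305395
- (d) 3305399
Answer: a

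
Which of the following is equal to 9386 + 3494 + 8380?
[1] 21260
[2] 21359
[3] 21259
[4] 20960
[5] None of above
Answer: 1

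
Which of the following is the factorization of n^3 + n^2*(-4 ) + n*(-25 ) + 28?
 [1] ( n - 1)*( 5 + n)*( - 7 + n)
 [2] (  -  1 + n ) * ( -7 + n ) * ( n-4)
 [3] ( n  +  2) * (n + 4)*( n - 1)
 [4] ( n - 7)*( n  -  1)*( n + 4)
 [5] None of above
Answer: 4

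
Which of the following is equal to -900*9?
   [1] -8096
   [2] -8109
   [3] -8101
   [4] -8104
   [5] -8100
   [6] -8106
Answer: 5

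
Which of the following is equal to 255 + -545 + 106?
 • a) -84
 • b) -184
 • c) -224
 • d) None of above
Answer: b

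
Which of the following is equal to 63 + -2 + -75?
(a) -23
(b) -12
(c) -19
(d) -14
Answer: d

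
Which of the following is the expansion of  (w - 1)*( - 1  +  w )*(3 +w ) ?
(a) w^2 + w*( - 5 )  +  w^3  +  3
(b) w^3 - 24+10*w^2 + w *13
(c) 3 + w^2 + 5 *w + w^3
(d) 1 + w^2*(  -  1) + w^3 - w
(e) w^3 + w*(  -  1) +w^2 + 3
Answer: a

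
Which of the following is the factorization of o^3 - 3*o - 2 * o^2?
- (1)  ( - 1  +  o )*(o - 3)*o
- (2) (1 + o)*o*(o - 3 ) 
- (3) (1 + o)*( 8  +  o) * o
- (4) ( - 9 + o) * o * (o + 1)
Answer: 2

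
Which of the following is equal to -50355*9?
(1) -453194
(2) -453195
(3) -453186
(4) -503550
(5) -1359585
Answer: 2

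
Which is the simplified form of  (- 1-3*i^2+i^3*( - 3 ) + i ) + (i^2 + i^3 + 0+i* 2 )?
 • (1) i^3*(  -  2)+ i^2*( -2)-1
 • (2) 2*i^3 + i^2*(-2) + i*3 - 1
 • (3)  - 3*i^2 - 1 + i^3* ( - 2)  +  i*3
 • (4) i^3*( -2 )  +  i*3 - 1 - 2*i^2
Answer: 4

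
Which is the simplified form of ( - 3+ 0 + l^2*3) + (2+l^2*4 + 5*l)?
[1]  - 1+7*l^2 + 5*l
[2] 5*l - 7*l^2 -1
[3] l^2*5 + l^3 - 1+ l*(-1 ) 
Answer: 1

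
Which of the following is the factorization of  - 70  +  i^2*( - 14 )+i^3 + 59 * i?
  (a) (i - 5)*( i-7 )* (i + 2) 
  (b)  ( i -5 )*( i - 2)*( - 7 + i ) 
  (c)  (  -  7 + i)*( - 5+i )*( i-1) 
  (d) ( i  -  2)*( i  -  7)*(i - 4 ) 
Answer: b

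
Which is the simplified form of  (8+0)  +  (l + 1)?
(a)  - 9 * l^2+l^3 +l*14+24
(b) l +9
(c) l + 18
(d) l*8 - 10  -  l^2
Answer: b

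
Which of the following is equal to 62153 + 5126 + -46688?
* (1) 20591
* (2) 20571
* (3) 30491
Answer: 1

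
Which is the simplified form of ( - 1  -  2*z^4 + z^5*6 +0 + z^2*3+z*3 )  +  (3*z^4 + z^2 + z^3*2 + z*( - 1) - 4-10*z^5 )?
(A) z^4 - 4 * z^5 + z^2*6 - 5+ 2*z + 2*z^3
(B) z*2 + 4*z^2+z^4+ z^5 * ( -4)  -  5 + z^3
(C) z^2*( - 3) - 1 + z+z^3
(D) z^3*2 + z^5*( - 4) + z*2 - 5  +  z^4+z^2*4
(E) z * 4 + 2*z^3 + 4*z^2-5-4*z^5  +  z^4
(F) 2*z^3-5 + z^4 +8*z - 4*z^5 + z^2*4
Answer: D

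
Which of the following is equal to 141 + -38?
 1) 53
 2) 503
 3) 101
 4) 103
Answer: 4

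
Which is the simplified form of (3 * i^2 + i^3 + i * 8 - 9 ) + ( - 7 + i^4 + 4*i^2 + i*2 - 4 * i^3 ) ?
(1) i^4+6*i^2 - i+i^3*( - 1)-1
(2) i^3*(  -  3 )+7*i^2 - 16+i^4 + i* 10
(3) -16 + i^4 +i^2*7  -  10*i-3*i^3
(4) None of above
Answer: 2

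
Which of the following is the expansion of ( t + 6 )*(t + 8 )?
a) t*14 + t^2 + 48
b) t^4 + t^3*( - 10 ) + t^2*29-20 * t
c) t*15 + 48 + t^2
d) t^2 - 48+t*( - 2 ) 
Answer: a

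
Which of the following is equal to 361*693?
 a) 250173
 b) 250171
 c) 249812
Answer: a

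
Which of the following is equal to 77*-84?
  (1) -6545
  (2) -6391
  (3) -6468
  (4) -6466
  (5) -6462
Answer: 3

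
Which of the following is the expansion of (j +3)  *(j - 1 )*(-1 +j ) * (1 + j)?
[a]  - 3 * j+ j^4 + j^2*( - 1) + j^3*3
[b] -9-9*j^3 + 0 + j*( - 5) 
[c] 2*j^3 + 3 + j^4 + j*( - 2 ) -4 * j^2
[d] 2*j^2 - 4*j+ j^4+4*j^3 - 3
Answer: c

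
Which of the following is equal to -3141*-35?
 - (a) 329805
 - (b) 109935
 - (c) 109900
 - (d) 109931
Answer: b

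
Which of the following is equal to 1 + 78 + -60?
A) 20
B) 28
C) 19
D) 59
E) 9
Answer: C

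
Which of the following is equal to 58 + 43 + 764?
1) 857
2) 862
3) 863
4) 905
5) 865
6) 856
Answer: 5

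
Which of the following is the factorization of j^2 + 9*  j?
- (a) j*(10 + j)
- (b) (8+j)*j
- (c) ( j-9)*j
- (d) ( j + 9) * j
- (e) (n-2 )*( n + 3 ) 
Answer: d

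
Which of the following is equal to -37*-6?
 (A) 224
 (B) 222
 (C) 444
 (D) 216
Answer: B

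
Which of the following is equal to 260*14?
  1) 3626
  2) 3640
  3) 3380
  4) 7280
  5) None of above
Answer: 2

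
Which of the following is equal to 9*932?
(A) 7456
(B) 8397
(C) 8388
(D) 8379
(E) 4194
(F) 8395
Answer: C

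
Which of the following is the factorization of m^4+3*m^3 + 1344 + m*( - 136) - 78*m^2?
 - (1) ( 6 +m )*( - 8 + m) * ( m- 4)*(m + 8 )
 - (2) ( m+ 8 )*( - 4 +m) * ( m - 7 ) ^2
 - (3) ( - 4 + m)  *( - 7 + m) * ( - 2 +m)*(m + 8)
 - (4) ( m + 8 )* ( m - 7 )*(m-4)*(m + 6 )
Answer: 4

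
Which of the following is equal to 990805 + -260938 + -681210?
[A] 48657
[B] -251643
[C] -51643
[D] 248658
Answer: A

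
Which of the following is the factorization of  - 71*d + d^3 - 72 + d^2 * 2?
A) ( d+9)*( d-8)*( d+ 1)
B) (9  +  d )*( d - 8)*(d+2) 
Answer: A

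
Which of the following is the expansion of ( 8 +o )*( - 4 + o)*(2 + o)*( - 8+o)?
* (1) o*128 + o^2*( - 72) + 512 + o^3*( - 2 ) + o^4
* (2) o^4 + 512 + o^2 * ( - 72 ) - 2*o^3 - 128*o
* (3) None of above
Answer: 1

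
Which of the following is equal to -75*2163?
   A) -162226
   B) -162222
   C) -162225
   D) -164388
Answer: C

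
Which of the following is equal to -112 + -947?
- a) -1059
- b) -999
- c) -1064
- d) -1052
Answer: a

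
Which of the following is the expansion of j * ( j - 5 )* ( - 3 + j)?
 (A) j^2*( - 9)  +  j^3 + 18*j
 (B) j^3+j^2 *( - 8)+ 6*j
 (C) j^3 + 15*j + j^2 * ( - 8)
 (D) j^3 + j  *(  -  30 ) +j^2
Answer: C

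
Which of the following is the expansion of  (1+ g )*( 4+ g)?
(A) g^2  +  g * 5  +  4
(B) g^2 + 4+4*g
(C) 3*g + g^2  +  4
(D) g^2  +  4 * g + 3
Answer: A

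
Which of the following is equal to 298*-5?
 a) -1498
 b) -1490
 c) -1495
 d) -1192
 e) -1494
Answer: b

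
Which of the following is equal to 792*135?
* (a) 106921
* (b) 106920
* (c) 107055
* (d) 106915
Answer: b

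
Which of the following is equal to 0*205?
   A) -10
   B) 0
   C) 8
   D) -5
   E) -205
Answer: B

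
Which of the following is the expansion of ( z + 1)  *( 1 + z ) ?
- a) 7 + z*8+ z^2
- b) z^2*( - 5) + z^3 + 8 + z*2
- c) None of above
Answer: c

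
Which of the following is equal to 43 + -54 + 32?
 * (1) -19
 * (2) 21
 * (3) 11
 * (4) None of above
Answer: 2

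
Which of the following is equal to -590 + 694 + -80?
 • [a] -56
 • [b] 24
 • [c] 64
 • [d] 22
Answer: b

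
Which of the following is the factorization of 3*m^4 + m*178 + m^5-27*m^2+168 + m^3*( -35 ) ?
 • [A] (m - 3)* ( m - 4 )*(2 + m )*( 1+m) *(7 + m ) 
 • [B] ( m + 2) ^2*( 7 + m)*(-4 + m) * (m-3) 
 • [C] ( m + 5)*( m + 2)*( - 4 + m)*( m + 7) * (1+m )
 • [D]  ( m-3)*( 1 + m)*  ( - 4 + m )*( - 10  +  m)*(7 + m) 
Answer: A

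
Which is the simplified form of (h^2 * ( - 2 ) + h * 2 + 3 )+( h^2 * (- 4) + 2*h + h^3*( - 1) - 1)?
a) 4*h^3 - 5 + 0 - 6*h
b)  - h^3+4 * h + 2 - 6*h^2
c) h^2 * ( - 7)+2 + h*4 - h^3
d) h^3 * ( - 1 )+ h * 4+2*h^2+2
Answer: b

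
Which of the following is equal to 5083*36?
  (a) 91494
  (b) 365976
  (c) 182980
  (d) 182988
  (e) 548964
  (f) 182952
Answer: d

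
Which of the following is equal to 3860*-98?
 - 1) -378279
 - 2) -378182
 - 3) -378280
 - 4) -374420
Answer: 3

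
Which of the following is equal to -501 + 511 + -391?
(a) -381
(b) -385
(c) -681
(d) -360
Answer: a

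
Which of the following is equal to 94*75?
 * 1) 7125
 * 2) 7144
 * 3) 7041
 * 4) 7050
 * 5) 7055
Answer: 4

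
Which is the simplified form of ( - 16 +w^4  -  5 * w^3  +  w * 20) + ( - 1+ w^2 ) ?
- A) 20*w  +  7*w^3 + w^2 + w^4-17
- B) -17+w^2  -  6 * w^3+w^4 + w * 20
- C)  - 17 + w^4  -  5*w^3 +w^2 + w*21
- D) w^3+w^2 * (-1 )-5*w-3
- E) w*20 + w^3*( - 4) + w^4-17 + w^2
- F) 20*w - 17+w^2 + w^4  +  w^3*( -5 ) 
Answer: F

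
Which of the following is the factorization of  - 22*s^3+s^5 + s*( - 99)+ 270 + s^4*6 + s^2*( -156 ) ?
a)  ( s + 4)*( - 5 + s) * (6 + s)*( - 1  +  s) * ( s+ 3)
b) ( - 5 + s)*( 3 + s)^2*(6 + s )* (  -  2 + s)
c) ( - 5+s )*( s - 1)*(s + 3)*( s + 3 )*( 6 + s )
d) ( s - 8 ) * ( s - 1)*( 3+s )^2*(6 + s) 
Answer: c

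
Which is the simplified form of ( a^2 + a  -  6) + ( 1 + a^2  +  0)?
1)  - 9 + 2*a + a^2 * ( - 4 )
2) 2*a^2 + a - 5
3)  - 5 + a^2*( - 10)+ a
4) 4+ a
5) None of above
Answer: 2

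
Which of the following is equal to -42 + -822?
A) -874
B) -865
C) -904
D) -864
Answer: D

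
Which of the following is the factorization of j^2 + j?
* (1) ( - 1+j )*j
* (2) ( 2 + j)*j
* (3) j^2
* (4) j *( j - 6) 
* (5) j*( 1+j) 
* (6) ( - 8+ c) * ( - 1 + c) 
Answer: 5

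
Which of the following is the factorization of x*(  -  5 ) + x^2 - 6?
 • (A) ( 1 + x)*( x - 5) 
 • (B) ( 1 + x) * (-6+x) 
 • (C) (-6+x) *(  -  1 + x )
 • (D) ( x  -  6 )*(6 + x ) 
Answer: B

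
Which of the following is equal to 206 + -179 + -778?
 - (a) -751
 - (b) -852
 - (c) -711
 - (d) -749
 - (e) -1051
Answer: a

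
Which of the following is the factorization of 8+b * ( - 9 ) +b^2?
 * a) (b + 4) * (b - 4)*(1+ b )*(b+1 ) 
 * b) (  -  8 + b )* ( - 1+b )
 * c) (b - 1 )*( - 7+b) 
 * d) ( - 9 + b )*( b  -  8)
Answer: b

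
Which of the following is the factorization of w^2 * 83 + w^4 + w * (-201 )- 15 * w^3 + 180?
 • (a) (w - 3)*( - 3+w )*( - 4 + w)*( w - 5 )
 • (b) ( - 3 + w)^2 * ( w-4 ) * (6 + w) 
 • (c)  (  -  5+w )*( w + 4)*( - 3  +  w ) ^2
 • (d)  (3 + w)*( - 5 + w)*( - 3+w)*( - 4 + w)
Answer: a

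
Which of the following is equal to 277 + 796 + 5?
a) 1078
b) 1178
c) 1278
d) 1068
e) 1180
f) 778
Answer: a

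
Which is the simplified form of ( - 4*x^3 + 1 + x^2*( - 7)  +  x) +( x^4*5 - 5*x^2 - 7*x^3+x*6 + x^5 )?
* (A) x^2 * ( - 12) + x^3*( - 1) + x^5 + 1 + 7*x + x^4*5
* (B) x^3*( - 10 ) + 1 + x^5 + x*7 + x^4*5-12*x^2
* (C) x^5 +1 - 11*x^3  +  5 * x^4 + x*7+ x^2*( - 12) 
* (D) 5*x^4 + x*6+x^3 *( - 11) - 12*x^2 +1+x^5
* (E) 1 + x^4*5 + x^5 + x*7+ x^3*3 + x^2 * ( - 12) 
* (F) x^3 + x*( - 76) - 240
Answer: C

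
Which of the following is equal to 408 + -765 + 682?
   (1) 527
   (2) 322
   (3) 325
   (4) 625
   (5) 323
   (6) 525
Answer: 3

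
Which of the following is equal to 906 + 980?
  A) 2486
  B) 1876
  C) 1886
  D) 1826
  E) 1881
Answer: C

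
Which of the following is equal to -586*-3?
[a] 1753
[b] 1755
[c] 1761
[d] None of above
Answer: d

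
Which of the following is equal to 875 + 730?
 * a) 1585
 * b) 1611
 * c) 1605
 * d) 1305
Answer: c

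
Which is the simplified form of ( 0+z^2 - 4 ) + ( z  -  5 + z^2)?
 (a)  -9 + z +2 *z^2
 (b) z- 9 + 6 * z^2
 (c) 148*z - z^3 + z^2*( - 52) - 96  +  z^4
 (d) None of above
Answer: a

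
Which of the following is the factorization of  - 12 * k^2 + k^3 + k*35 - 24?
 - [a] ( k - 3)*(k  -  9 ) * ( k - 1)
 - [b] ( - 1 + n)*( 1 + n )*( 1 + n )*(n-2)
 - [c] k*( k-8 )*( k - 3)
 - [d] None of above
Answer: d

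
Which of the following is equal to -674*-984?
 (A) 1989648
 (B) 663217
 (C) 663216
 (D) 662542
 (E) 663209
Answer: C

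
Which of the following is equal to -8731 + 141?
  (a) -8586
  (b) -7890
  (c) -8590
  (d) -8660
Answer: c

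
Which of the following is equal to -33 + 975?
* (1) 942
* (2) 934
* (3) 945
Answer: 1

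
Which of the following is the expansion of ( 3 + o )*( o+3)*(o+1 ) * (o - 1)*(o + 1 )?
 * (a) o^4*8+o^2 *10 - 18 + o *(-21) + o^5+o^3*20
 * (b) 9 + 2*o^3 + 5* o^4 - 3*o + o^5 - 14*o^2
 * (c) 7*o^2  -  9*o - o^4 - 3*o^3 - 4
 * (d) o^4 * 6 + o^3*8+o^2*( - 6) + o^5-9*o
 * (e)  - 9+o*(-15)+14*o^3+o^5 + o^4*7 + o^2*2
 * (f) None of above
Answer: e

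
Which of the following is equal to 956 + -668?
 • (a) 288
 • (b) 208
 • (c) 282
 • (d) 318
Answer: a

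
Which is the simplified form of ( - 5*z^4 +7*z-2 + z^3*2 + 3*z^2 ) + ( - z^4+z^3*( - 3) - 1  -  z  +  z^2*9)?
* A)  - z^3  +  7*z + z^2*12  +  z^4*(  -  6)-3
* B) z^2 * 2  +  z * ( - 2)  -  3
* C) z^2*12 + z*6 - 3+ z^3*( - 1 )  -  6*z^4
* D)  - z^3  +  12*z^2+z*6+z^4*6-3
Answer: C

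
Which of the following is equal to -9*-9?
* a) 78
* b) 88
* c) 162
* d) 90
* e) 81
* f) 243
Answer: e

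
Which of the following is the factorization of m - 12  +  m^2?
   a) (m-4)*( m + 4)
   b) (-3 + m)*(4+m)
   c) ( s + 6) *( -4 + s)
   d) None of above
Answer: b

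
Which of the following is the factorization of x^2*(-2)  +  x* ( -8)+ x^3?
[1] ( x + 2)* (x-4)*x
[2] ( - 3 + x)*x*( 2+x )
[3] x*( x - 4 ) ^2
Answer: 1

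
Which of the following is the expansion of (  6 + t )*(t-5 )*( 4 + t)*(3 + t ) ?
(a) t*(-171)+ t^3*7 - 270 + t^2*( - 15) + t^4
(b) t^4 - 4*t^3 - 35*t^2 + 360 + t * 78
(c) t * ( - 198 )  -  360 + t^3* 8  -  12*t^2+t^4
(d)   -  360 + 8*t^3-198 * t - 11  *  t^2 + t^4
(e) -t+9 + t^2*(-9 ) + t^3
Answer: d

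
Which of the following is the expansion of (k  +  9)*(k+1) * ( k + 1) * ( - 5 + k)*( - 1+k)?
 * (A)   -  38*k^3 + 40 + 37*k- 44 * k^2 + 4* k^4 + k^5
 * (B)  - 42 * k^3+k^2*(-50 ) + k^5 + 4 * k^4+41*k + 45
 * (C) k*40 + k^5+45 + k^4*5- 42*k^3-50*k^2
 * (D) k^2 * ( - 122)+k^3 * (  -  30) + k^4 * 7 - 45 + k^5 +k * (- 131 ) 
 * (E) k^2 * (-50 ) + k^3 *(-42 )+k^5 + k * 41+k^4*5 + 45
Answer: E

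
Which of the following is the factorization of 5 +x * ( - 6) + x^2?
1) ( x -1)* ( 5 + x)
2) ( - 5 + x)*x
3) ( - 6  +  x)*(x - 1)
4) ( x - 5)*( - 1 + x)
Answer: 4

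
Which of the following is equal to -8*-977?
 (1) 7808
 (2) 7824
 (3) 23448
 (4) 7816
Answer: 4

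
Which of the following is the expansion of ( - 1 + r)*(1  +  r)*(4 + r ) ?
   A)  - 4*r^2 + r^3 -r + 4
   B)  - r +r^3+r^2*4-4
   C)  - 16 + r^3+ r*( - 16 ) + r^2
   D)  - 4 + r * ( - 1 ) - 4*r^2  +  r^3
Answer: B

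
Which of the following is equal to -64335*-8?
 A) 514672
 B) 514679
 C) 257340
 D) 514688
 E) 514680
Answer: E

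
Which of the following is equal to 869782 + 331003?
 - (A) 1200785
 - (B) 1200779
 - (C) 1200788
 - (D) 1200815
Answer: A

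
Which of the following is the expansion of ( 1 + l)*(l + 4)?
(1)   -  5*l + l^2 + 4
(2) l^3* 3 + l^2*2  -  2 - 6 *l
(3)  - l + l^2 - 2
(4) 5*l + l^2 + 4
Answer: 4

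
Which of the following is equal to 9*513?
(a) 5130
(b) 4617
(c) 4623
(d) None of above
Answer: b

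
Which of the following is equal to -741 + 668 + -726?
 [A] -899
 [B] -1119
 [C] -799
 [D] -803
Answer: C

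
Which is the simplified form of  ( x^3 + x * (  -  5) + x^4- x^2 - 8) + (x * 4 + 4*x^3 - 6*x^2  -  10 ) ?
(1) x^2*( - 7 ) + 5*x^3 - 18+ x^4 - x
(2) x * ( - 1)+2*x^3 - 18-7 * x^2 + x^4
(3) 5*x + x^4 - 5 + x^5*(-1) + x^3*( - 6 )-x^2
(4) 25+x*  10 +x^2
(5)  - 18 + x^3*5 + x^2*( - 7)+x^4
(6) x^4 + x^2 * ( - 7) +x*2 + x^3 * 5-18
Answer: 1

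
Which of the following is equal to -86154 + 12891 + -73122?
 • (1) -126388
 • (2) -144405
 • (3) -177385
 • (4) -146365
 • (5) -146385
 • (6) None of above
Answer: 5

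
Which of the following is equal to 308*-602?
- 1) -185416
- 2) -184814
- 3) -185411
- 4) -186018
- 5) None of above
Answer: 1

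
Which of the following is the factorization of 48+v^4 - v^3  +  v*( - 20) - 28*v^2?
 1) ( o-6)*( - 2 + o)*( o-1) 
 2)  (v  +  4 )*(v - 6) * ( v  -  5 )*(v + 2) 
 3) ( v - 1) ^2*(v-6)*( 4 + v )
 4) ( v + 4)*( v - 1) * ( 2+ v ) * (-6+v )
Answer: 4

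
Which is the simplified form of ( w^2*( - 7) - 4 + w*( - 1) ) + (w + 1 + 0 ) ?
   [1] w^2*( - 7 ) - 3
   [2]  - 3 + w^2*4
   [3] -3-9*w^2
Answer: 1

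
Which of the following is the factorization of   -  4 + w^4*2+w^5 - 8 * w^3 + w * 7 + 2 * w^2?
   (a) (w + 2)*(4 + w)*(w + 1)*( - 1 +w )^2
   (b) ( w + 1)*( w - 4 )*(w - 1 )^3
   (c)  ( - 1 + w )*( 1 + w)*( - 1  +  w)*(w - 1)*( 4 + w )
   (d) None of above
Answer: c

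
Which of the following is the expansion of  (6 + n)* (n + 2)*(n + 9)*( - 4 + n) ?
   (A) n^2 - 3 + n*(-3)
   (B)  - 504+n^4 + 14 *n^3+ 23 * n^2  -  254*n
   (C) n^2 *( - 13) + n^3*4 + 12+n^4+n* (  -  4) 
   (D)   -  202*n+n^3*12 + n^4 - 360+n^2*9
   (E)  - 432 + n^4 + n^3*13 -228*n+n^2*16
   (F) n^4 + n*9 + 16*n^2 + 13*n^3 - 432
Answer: E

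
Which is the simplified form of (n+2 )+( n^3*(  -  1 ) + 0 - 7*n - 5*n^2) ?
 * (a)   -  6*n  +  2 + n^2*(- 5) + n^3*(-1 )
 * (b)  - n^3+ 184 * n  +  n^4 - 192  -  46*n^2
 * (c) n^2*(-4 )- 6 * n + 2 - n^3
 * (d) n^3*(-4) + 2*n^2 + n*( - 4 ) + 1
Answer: a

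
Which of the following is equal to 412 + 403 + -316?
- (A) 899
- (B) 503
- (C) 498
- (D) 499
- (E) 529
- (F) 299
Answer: D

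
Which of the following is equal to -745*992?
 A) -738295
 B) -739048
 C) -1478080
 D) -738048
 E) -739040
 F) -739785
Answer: E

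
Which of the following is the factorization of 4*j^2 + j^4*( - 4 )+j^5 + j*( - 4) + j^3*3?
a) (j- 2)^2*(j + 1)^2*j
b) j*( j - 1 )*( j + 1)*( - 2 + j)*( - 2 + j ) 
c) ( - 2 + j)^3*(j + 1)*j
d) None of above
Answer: b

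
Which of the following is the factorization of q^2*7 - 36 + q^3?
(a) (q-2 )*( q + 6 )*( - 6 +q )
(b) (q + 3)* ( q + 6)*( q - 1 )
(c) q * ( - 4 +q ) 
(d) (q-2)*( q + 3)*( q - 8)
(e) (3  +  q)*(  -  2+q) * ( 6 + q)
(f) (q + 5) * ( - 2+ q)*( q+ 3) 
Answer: e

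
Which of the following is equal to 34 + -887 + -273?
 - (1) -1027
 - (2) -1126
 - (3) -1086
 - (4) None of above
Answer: 2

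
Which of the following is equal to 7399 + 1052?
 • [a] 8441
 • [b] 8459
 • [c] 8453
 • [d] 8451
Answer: d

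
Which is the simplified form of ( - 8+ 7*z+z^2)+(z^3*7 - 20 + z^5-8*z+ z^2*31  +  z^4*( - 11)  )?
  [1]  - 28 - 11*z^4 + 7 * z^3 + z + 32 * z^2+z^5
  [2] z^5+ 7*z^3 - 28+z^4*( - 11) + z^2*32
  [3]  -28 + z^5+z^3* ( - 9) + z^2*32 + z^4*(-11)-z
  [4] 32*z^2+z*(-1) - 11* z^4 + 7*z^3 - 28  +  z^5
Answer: 4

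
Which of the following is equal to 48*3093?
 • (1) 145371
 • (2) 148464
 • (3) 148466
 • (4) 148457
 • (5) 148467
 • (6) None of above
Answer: 2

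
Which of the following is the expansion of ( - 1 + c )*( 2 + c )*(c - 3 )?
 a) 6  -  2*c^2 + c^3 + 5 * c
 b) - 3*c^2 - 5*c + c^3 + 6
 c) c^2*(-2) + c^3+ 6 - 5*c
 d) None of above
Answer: c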